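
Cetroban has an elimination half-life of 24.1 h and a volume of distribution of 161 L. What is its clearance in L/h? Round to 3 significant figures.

4.63 L/h

k = ln 2 / t½ = ln 2 / 24.1 = 0.02876 h⁻¹
CL = k · V = 0.02876 × 161 ≈ 4.63 L/h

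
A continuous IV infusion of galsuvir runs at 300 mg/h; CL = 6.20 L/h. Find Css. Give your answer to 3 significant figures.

Css = infusion rate / CL = 300 / 6.20 ≈ 48.4 µg/mL

48.4 µg/mL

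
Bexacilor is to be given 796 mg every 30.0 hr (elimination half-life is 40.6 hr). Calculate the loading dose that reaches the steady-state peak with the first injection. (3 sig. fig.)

k = ln 2 / 40.6 = 0.01707 hr⁻¹
Accumulation ratio R = 1 / (1 − e^(−kτ)) = 1 / (1 − e^(−0.01707×30.0)) = 1 / (1 − 0.5992) = 2.495
Loading dose = maintenance dose × R = 796 × 2.495 ≈ 1990 mg

1990 mg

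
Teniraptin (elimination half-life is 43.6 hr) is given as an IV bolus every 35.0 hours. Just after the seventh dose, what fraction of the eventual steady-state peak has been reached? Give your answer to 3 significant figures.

k = ln 2 / 43.6 = 0.01590 hr⁻¹
f_n = 1 − e^(−nkτ) = 1 − e^(−7 × 0.01590 × 35.0) = 1 − e^(−3.895) = 1 − 0.02034 ≈ 0.980

0.980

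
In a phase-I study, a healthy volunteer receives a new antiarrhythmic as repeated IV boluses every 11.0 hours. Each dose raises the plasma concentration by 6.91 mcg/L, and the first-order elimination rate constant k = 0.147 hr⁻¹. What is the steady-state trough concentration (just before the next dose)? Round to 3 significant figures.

1.71 mcg/L

Fraction remaining after one interval: e^(−kτ) = e^(−0.1470 × 11.0) = 0.1985
R = 1 / (1 − 0.1985) = 1.248
Css,max = 6.91 × 1.248 = 8.621 mcg/L
Css,min = Css,max × e^(−kτ) = 8.621 × 0.1985 ≈ 1.71 mcg/L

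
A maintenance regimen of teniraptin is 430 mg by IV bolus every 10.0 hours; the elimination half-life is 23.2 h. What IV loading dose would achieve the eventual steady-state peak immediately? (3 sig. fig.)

k = ln 2 / 23.2 = 0.02988 h⁻¹
Accumulation ratio R = 1 / (1 − e^(−kτ)) = 1 / (1 − e^(−0.02988×10.0)) = 1 / (1 − 0.7417) = 3.872
Loading dose = maintenance dose × R = 430 × 3.872 ≈ 1660 mg

1660 mg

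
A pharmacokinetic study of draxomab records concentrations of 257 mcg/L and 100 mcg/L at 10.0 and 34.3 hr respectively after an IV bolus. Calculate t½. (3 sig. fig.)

k = ln(C₁/C₂) / (t₂ − t₁) = ln(257/100) / (34.3 − 10.0)
  = 0.9439 / 24.30 = 0.03884 hr⁻¹
t½ = ln 2 / k = ln 2 / 0.03884 ≈ 17.8 hours

17.8 hours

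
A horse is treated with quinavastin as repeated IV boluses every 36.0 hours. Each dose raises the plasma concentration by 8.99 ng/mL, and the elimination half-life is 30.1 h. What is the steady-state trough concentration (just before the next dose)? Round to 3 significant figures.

k = ln 2 / 30.1 = 0.02303 h⁻¹
Fraction remaining after one interval: e^(−kτ) = e^(−0.02303 × 36.0) = 0.4365
R = 1 / (1 − 0.4365) = 1.775
Css,max = 8.99 × 1.775 = 15.95 ng/mL
Css,min = Css,max × e^(−kτ) = 15.95 × 0.4365 ≈ 6.96 ng/mL

6.96 ng/mL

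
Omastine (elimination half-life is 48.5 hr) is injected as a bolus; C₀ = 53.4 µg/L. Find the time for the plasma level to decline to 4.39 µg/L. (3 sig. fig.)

k = ln 2 / 48.5 = 0.01429 hr⁻¹
C(t) = C₀ e^(−kt)  ⇒  t = ln(C₀/C) / k
t = ln(53.4/4.39) / 0.01429 = 2.498 / 0.01429 ≈ 175 hours

175 hours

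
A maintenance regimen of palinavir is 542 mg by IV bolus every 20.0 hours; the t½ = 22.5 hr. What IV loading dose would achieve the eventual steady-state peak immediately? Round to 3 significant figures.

1180 mg

k = ln 2 / 22.5 = 0.03081 hr⁻¹
Accumulation ratio R = 1 / (1 − e^(−kτ)) = 1 / (1 − e^(−0.03081×20.0)) = 1 / (1 − 0.5400) = 2.174
Loading dose = maintenance dose × R = 542 × 2.174 ≈ 1180 mg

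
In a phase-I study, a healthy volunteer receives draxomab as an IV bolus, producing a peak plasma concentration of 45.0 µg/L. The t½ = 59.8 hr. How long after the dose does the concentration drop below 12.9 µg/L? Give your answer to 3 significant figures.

k = ln 2 / 59.8 = 0.01159 hr⁻¹
C(t) = C₀ e^(−kt)  ⇒  t = ln(C₀/C) / k
t = ln(45.0/12.9) / 0.01159 = 1.249 / 0.01159 ≈ 108 hours

108 hours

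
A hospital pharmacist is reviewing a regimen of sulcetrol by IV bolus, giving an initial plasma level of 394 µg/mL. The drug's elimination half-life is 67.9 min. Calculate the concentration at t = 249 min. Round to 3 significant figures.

31.0 µg/mL

k = ln 2 / 67.9 = 0.01021 min⁻¹
C(t) = C₀ e^(−kt) = 394 × e^(−0.01021 × 249) = 394 × e^(−2.542) = 394 × 0.07872 ≈ 31.0 µg/mL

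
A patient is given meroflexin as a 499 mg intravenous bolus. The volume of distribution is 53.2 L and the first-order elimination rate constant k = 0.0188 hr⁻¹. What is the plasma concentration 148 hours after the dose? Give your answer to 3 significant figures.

0.581 µg/mL

C₀ = dose / V = 499 / 53.2 = 9.380 µg/mL
C(t) = C₀ e^(−kt) = 9.380 × e^(−0.01880 × 148) = 9.380 × e^(−2.782) = 9.380 × 0.06189 ≈ 0.581 µg/mL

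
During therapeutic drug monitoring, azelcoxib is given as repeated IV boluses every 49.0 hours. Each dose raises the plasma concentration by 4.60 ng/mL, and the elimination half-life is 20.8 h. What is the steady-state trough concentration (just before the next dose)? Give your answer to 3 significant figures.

k = ln 2 / 20.8 = 0.03332 h⁻¹
Fraction remaining after one interval: e^(−kτ) = e^(−0.03332 × 49.0) = 0.1954
R = 1 / (1 − 0.1954) = 1.243
Css,max = 4.60 × 1.243 = 5.717 ng/mL
Css,min = Css,max × e^(−kτ) = 5.717 × 0.1954 ≈ 1.12 ng/mL

1.12 ng/mL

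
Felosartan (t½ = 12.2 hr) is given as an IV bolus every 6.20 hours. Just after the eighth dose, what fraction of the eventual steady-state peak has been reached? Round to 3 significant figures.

0.940

k = ln 2 / 12.2 = 0.05682 hr⁻¹
f_n = 1 − e^(−nkτ) = 1 − e^(−8 × 0.05682 × 6.20) = 1 − e^(−2.818) = 1 − 0.05972 ≈ 0.940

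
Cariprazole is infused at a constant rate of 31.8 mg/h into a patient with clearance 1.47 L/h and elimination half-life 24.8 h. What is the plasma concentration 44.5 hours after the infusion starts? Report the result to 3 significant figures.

Css = rate / CL = 31.8 / 1.47 = 21.63 µg/mL
k = ln 2 / 24.8 = 0.02795 h⁻¹
C(t) = Css (1 − e^(−kt)) = 21.63 × (1 − e^(−1.244)) = 21.63 × 0.7117 ≈ 15.4 µg/mL

15.4 µg/mL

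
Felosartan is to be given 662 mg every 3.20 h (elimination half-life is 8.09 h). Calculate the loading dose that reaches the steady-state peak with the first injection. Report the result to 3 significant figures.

2760 mg

k = ln 2 / 8.09 = 0.08568 h⁻¹
Accumulation ratio R = 1 / (1 − e^(−kτ)) = 1 / (1 − e^(−0.08568×3.20)) = 1 / (1 − 0.7602) = 4.170
Loading dose = maintenance dose × R = 662 × 4.170 ≈ 2760 mg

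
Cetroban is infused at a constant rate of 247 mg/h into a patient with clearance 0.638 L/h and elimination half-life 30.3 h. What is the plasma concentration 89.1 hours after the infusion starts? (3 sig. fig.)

Css = rate / CL = 247 / 0.638 = 387.1 µg/mL
k = ln 2 / 30.3 = 0.02288 h⁻¹
C(t) = Css (1 − e^(−kt)) = 387.1 × (1 − e^(−2.038)) = 387.1 × 0.8697 ≈ 337 µg/mL

337 µg/mL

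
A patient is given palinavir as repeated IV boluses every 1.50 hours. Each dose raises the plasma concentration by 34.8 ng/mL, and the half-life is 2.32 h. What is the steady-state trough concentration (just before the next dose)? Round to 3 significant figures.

61.5 ng/mL

k = ln 2 / 2.32 = 0.2988 h⁻¹
Fraction remaining after one interval: e^(−kτ) = e^(−0.2988 × 1.50) = 0.6388
R = 1 / (1 − 0.6388) = 2.769
Css,max = 34.8 × 2.769 = 96.35 ng/mL
Css,min = Css,max × e^(−kτ) = 96.35 × 0.6388 ≈ 61.5 ng/mL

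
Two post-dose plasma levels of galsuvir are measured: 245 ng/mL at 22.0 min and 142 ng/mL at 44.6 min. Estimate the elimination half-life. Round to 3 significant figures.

k = ln(C₁/C₂) / (t₂ − t₁) = ln(245/142) / (44.6 − 22.0)
  = 0.5454 / 22.60 = 0.02413 min⁻¹
t½ = ln 2 / k = ln 2 / 0.02413 ≈ 28.7 minutes

28.7 minutes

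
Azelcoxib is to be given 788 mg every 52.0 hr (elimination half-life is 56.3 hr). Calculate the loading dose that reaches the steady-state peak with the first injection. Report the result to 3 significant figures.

k = ln 2 / 56.3 = 0.01231 hr⁻¹
Accumulation ratio R = 1 / (1 − e^(−kτ)) = 1 / (1 − e^(−0.01231×52.0)) = 1 / (1 − 0.5272) = 2.115
Loading dose = maintenance dose × R = 788 × 2.115 ≈ 1670 mg

1670 mg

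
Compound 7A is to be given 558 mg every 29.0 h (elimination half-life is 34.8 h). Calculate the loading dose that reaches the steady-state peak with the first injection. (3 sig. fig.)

1270 mg

k = ln 2 / 34.8 = 0.01992 h⁻¹
Accumulation ratio R = 1 / (1 − e^(−kτ)) = 1 / (1 − e^(−0.01992×29.0)) = 1 / (1 − 0.5612) = 2.279
Loading dose = maintenance dose × R = 558 × 2.279 ≈ 1270 mg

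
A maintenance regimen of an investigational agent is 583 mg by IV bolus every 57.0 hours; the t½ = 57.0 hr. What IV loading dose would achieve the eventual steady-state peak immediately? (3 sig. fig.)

1170 mg

k = ln 2 / 57.0 = 0.01216 hr⁻¹
Accumulation ratio R = 1 / (1 − e^(−kτ)) = 1 / (1 − e^(−0.01216×57.0)) = 1 / (1 − 0.5000) = 2.000
Loading dose = maintenance dose × R = 583 × 2.000 ≈ 1170 mg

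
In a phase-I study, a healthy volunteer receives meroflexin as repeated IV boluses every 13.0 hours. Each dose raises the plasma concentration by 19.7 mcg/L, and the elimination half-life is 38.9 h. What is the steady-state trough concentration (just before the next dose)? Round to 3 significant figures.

k = ln 2 / 38.9 = 0.01782 h⁻¹
Fraction remaining after one interval: e^(−kτ) = e^(−0.01782 × 13.0) = 0.7932
R = 1 / (1 − 0.7932) = 4.836
Css,max = 19.7 × 4.836 = 95.27 mcg/L
Css,min = Css,max × e^(−kτ) = 95.27 × 0.7932 ≈ 75.6 mcg/L

75.6 mcg/L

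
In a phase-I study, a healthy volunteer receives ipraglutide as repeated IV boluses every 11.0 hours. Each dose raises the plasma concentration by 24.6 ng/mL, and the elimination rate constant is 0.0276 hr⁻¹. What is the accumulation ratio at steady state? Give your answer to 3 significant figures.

Fraction remaining after one interval: e^(−kτ) = e^(−0.02760 × 11.0) = 0.7382
R = 1 / (1 − 0.7382) = 1 / 0.2618 ≈ 3.82

3.82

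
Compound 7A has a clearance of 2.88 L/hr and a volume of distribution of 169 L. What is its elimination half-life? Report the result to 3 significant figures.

k = CL / V = 2.88 / 169 = 0.01704 hr⁻¹
t½ = ln 2 / k = ln 2 / 0.01704 ≈ 40.7 hours

40.7 hours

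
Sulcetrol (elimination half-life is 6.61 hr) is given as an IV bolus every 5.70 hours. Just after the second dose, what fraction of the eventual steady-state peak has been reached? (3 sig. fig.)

0.697

k = ln 2 / 6.61 = 0.1049 hr⁻¹
f_n = 1 − e^(−nkτ) = 1 − e^(−2 × 0.1049 × 5.70) = 1 − e^(−1.195) = 1 − 0.3026 ≈ 0.697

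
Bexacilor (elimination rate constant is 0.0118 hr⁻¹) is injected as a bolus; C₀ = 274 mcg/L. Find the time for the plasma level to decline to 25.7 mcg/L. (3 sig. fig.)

201 hours

C(t) = C₀ e^(−kt)  ⇒  t = ln(C₀/C) / k
t = ln(274/25.7) / 0.01180 = 2.367 / 0.01180 ≈ 201 hours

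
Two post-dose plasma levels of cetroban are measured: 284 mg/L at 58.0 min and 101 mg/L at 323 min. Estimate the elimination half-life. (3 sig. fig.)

178 minutes

k = ln(C₁/C₂) / (t₂ − t₁) = ln(284/101) / (323 − 58.0)
  = 1.034 / 265.0 = 0.003901 min⁻¹
t½ = ln 2 / k = ln 2 / 0.003901 ≈ 178 minutes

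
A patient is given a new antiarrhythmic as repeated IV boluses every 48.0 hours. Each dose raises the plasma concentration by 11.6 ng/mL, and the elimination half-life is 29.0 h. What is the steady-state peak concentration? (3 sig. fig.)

17.0 ng/mL

k = ln 2 / 29.0 = 0.02390 h⁻¹
Fraction remaining after one interval: e^(−kτ) = e^(−0.02390 × 48.0) = 0.3175
R = 1 / (1 − 0.3175) = 1.465
Css,max = 11.6 × 1.465 ≈ 17.0 ng/mL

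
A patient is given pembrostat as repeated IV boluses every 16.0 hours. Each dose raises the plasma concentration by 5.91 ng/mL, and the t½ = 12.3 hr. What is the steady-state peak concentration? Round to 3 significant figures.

k = ln 2 / 12.3 = 0.05635 hr⁻¹
Fraction remaining after one interval: e^(−kτ) = e^(−0.05635 × 16.0) = 0.4059
R = 1 / (1 − 0.4059) = 1.683
Css,max = 5.91 × 1.683 ≈ 9.95 ng/mL

9.95 ng/mL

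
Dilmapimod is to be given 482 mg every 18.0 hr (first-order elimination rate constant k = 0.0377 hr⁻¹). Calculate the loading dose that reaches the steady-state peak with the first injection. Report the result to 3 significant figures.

Accumulation ratio R = 1 / (1 − e^(−kτ)) = 1 / (1 − e^(−0.03770×18.0)) = 1 / (1 − 0.5073) = 2.030
Loading dose = maintenance dose × R = 482 × 2.030 ≈ 978 mg

978 mg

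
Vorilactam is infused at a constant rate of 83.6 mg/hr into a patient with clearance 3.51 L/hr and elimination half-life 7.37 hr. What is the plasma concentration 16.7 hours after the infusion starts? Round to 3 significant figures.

Css = rate / CL = 83.6 / 3.51 = 23.82 mg/L
k = ln 2 / 7.37 = 0.09405 hr⁻¹
C(t) = Css (1 − e^(−kt)) = 23.82 × (1 − e^(−1.571)) = 23.82 × 0.7921 ≈ 18.9 mg/L

18.9 mg/L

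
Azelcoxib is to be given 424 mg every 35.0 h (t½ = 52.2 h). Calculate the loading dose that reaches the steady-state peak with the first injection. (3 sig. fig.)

1140 mg

k = ln 2 / 52.2 = 0.01328 h⁻¹
Accumulation ratio R = 1 / (1 − e^(−kτ)) = 1 / (1 − e^(−0.01328×35.0)) = 1 / (1 − 0.6283) = 2.690
Loading dose = maintenance dose × R = 424 × 2.690 ≈ 1140 mg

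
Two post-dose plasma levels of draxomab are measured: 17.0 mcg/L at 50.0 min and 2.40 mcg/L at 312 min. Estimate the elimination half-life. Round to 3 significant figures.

92.8 minutes

k = ln(C₁/C₂) / (t₂ − t₁) = ln(17.0/2.40) / (312 − 50.0)
  = 1.958 / 262.0 = 0.007472 min⁻¹
t½ = ln 2 / k = ln 2 / 0.007472 ≈ 92.8 minutes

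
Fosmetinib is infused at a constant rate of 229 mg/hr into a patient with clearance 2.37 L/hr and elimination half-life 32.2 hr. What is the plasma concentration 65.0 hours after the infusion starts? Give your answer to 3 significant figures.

72.8 µg/mL

Css = rate / CL = 229 / 2.37 = 96.62 µg/mL
k = ln 2 / 32.2 = 0.02153 hr⁻¹
C(t) = Css (1 − e^(−kt)) = 96.62 × (1 − e^(−1.399)) = 96.62 × 0.7532 ≈ 72.8 µg/mL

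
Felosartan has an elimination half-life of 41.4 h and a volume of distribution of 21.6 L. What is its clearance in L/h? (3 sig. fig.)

0.362 L/h

k = ln 2 / t½ = ln 2 / 41.4 = 0.01674 h⁻¹
CL = k · V = 0.01674 × 21.6 ≈ 0.362 L/h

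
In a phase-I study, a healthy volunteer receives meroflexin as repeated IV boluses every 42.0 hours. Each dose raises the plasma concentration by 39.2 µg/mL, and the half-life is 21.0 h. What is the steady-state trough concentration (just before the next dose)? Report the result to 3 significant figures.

13.1 µg/mL

k = ln 2 / 21.0 = 0.03301 h⁻¹
Fraction remaining after one interval: e^(−kτ) = e^(−0.03301 × 42.0) = 0.2500
R = 1 / (1 − 0.2500) = 1.333
Css,max = 39.2 × 1.333 = 52.27 µg/mL
Css,min = Css,max × e^(−kτ) = 52.27 × 0.2500 ≈ 13.1 µg/mL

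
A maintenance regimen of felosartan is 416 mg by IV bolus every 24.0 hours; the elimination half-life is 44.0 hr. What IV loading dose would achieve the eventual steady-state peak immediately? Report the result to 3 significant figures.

1320 mg

k = ln 2 / 44.0 = 0.01575 hr⁻¹
Accumulation ratio R = 1 / (1 − e^(−kτ)) = 1 / (1 − e^(−0.01575×24.0)) = 1 / (1 − 0.6852) = 3.176
Loading dose = maintenance dose × R = 416 × 3.176 ≈ 1320 mg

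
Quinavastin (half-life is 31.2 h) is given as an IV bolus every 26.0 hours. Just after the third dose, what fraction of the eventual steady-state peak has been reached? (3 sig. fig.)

0.823

k = ln 2 / 31.2 = 0.02222 h⁻¹
f_n = 1 − e^(−nkτ) = 1 − e^(−3 × 0.02222 × 26.0) = 1 − e^(−1.733) = 1 − 0.1768 ≈ 0.823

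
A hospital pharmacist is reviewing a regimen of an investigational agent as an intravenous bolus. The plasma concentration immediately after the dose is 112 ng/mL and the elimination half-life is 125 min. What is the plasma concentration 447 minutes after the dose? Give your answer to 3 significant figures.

k = ln 2 / 125 = 0.005545 min⁻¹
C(t) = C₀ e^(−kt) = 112 × e^(−0.005545 × 447) = 112 × e^(−2.479) = 112 × 0.08385 ≈ 9.39 ng/mL

9.39 ng/mL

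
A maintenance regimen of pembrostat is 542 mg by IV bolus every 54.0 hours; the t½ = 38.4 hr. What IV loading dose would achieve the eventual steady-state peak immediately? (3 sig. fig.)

k = ln 2 / 38.4 = 0.01805 hr⁻¹
Accumulation ratio R = 1 / (1 − e^(−kτ)) = 1 / (1 − e^(−0.01805×54.0)) = 1 / (1 − 0.3773) = 1.606
Loading dose = maintenance dose × R = 542 × 1.606 ≈ 870 mg

870 mg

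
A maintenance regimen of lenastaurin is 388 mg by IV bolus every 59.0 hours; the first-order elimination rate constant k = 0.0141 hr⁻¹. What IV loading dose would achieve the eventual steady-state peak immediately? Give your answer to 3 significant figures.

Accumulation ratio R = 1 / (1 − e^(−kτ)) = 1 / (1 − e^(−0.01410×59.0)) = 1 / (1 − 0.4352) = 1.771
Loading dose = maintenance dose × R = 388 × 1.771 ≈ 687 mg

687 mg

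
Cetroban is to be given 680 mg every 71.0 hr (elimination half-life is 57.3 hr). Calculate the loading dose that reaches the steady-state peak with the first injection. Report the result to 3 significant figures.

1180 mg

k = ln 2 / 57.3 = 0.01210 hr⁻¹
Accumulation ratio R = 1 / (1 − e^(−kτ)) = 1 / (1 − e^(−0.01210×71.0)) = 1 / (1 − 0.4236) = 1.735
Loading dose = maintenance dose × R = 680 × 1.735 ≈ 1180 mg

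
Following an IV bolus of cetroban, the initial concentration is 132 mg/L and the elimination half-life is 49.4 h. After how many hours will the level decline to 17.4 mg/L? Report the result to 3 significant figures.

k = ln 2 / 49.4 = 0.01403 h⁻¹
C(t) = C₀ e^(−kt)  ⇒  t = ln(C₀/C) / k
t = ln(132/17.4) / 0.01403 = 2.026 / 0.01403 ≈ 144 hours

144 hours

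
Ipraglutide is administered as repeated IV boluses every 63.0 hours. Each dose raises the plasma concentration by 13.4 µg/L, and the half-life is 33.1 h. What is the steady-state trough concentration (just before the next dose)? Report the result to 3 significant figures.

k = ln 2 / 33.1 = 0.02094 h⁻¹
Fraction remaining after one interval: e^(−kτ) = e^(−0.02094 × 63.0) = 0.2673
R = 1 / (1 − 0.2673) = 1.365
Css,max = 13.4 × 1.365 = 18.29 µg/L
Css,min = Css,max × e^(−kτ) = 18.29 × 0.2673 ≈ 4.89 µg/L

4.89 µg/L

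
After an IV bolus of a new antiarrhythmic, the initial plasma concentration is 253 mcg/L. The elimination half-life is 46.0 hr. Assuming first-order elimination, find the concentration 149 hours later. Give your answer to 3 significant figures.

26.8 mcg/L

k = ln 2 / 46.0 = 0.01507 hr⁻¹
C(t) = C₀ e^(−kt) = 253 × e^(−0.01507 × 149) = 253 × e^(−2.245) = 253 × 0.1059 ≈ 26.8 mcg/L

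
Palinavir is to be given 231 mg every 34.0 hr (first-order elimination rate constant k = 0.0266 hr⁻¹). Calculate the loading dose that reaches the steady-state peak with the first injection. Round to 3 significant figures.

388 mg

Accumulation ratio R = 1 / (1 − e^(−kτ)) = 1 / (1 − e^(−0.02660×34.0)) = 1 / (1 − 0.4048) = 1.680
Loading dose = maintenance dose × R = 231 × 1.680 ≈ 388 mg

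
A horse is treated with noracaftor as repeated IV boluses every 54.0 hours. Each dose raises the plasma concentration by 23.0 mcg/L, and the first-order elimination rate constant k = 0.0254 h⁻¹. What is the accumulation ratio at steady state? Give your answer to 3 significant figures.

1.34

Fraction remaining after one interval: e^(−kτ) = e^(−0.02540 × 54.0) = 0.2537
R = 1 / (1 − 0.2537) = 1 / 0.7463 ≈ 1.34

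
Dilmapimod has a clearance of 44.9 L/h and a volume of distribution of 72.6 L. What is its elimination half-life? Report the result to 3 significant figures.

1.12 hours

k = CL / V = 44.9 / 72.6 = 0.6185 h⁻¹
t½ = ln 2 / k = ln 2 / 0.6185 ≈ 1.12 hours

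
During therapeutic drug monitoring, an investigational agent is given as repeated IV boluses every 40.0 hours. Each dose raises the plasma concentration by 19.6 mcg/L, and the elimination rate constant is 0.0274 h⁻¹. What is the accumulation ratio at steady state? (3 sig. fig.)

1.50

Fraction remaining after one interval: e^(−kτ) = e^(−0.02740 × 40.0) = 0.3342
R = 1 / (1 − 0.3342) = 1 / 0.6658 ≈ 1.50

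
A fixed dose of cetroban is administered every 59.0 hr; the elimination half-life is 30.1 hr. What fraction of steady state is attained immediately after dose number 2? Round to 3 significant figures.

0.934

k = ln 2 / 30.1 = 0.02303 hr⁻¹
f_n = 1 − e^(−nkτ) = 1 − e^(−2 × 0.02303 × 59.0) = 1 − e^(−2.717) = 1 − 0.06605 ≈ 0.934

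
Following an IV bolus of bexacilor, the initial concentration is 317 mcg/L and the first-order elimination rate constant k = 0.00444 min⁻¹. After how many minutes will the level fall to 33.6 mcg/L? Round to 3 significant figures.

505 minutes

C(t) = C₀ e^(−kt)  ⇒  t = ln(C₀/C) / k
t = ln(317/33.6) / 0.004440 = 2.244 / 0.004440 ≈ 505 minutes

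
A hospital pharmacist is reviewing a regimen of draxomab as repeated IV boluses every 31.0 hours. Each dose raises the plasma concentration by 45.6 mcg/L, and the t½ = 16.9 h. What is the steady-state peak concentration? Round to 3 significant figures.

k = ln 2 / 16.9 = 0.04101 h⁻¹
Fraction remaining after one interval: e^(−kτ) = e^(−0.04101 × 31.0) = 0.2804
R = 1 / (1 − 0.2804) = 1.390
Css,max = 45.6 × 1.390 ≈ 63.4 mcg/L

63.4 mcg/L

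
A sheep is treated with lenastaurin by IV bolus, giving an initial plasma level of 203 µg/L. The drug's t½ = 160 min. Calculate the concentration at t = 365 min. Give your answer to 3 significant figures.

41.8 µg/L

k = ln 2 / 160 = 0.004332 min⁻¹
365 min is 2.281 half-lives, so C = 203 × (1/2)^2.281 = 203 × 0.2057 ≈ 41.8 µg/L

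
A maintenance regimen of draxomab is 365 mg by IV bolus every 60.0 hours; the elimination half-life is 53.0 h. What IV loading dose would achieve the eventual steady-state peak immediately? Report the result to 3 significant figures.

k = ln 2 / 53.0 = 0.01308 h⁻¹
Accumulation ratio R = 1 / (1 − e^(−kτ)) = 1 / (1 − e^(−0.01308×60.0)) = 1 / (1 − 0.4563) = 1.839
Loading dose = maintenance dose × R = 365 × 1.839 ≈ 671 mg

671 mg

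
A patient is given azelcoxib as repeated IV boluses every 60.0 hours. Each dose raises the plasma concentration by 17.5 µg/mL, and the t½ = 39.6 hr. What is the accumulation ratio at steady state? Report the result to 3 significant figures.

1.54

k = ln 2 / 39.6 = 0.01750 hr⁻¹
Fraction remaining after one interval: e^(−kτ) = e^(−0.01750 × 60.0) = 0.3499
R = 1 / (1 − 0.3499) = 1 / 0.6501 ≈ 1.54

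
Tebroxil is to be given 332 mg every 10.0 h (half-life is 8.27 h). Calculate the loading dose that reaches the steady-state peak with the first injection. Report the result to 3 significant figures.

585 mg

k = ln 2 / 8.27 = 0.08381 h⁻¹
Accumulation ratio R = 1 / (1 − e^(−kτ)) = 1 / (1 − e^(−0.08381×10.0)) = 1 / (1 − 0.4325) = 1.762
Loading dose = maintenance dose × R = 332 × 1.762 ≈ 585 mg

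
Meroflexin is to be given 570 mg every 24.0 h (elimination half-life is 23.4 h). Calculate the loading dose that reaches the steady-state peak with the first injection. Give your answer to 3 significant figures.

1120 mg

k = ln 2 / 23.4 = 0.02962 h⁻¹
Accumulation ratio R = 1 / (1 − e^(−kτ)) = 1 / (1 − e^(−0.02962×24.0)) = 1 / (1 − 0.4912) = 1.965
Loading dose = maintenance dose × R = 570 × 1.965 ≈ 1120 mg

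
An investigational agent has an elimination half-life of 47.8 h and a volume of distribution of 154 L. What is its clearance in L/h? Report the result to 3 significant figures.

2.23 L/h

k = ln 2 / t½ = ln 2 / 47.8 = 0.01450 h⁻¹
CL = k · V = 0.01450 × 154 ≈ 2.23 L/h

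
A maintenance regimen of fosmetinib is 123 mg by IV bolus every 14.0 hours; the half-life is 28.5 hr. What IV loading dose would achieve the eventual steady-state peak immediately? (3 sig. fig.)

k = ln 2 / 28.5 = 0.02432 hr⁻¹
Accumulation ratio R = 1 / (1 − e^(−kτ)) = 1 / (1 − e^(−0.02432×14.0)) = 1 / (1 − 0.7114) = 3.465
Loading dose = maintenance dose × R = 123 × 3.465 ≈ 426 mg

426 mg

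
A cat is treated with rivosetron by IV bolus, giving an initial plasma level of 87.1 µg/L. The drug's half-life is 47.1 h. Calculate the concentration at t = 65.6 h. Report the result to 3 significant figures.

33.2 µg/L

k = ln 2 / 47.1 = 0.01472 h⁻¹
C(t) = C₀ e^(−kt) = 87.1 × e^(−0.01472 × 65.6) = 87.1 × e^(−0.9654) = 87.1 × 0.3808 ≈ 33.2 µg/L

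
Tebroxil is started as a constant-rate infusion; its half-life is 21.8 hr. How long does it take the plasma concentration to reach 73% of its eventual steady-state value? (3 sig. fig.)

41.2 hours

k = ln 2 / 21.8 = 0.03180 hr⁻¹
f = 1 − e^(−kt)  ⇒  t = −ln(1 − f) / k
t = −ln(1 − 0.73) / 0.03180 = 1.309 / 0.03180 ≈ 41.2 hours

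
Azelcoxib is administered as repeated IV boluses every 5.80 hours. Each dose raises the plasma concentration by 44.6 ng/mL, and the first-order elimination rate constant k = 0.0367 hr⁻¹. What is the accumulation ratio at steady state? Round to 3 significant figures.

Fraction remaining after one interval: e^(−kτ) = e^(−0.03670 × 5.80) = 0.8083
R = 1 / (1 − 0.8083) = 1 / 0.1917 ≈ 5.22

5.22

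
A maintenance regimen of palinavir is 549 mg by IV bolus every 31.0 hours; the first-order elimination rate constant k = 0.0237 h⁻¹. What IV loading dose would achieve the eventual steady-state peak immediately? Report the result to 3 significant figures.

Accumulation ratio R = 1 / (1 − e^(−kτ)) = 1 / (1 − e^(−0.02370×31.0)) = 1 / (1 − 0.4796) = 1.922
Loading dose = maintenance dose × R = 549 × 1.922 ≈ 1060 mg

1060 mg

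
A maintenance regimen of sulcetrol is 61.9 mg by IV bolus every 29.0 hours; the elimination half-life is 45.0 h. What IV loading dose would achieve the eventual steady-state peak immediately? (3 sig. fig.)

k = ln 2 / 45.0 = 0.01540 h⁻¹
Accumulation ratio R = 1 / (1 − e^(−kτ)) = 1 / (1 − e^(−0.01540×29.0)) = 1 / (1 − 0.6397) = 2.776
Loading dose = maintenance dose × R = 61.9 × 2.776 ≈ 172 mg

172 mg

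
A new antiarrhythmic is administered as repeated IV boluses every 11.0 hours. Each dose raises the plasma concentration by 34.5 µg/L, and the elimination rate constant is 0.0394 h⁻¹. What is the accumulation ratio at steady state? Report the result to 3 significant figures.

Fraction remaining after one interval: e^(−kτ) = e^(−0.03940 × 11.0) = 0.6483
R = 1 / (1 − 0.6483) = 1 / 0.3517 ≈ 2.84

2.84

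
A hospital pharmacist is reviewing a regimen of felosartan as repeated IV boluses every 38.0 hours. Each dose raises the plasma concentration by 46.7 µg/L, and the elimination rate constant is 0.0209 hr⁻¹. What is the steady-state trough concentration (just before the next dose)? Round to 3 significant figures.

38.5 µg/L

Fraction remaining after one interval: e^(−kτ) = e^(−0.02090 × 38.0) = 0.4519
R = 1 / (1 − 0.4519) = 1.825
Css,max = 46.7 × 1.825 = 85.21 µg/L
Css,min = Css,max × e^(−kτ) = 85.21 × 0.4519 ≈ 38.5 µg/L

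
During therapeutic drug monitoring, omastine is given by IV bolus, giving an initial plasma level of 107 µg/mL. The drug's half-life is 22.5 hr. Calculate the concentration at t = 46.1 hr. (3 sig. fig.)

25.9 µg/mL

k = ln 2 / 22.5 = 0.03081 hr⁻¹
C(t) = C₀ e^(−kt) = 107 × e^(−0.03081 × 46.1) = 107 × e^(−1.420) = 107 × 0.2417 ≈ 25.9 µg/mL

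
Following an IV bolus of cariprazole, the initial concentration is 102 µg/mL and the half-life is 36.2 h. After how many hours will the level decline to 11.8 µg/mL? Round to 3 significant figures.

113 hours

k = ln 2 / 36.2 = 0.01915 h⁻¹
C(t) = C₀ e^(−kt)  ⇒  t = ln(C₀/C) / k
t = ln(102/11.8) / 0.01915 = 2.157 / 0.01915 ≈ 113 hours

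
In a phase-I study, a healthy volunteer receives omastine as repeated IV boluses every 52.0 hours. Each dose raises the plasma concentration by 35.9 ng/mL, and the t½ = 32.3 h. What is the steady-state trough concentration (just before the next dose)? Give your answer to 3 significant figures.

17.5 ng/mL

k = ln 2 / 32.3 = 0.02146 h⁻¹
Fraction remaining after one interval: e^(−kτ) = e^(−0.02146 × 52.0) = 0.3276
R = 1 / (1 − 0.3276) = 1.487
Css,max = 35.9 × 1.487 = 53.39 ng/mL
Css,min = Css,max × e^(−kτ) = 53.39 × 0.3276 ≈ 17.5 ng/mL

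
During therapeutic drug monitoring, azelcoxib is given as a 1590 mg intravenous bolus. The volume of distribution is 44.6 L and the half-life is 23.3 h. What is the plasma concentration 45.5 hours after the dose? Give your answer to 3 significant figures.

9.21 µg/mL

C₀ = dose / V = 1590 / 44.6 = 35.65 µg/mL
k = ln 2 / 23.3 = 0.02975 h⁻¹
C(t) = C₀ e^(−kt) = 35.65 × e^(−0.02975 × 45.5) = 35.65 × e^(−1.354) = 35.65 × 0.2583 ≈ 9.21 µg/mL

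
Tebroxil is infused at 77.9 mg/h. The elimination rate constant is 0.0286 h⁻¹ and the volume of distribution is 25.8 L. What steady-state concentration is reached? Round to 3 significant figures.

106 mg/L

CL = k · V = 0.0286 × 25.8 = 0.7379 L/h
Css = rate / CL = 77.9 / 0.7379 ≈ 106 mg/L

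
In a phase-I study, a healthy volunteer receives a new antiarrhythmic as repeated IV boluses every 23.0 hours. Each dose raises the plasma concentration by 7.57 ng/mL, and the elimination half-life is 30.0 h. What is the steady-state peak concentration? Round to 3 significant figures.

k = ln 2 / 30.0 = 0.02310 h⁻¹
Fraction remaining after one interval: e^(−kτ) = e^(−0.02310 × 23.0) = 0.5878
R = 1 / (1 − 0.5878) = 2.426
Css,max = 7.57 × 2.426 ≈ 18.4 ng/mL

18.4 ng/mL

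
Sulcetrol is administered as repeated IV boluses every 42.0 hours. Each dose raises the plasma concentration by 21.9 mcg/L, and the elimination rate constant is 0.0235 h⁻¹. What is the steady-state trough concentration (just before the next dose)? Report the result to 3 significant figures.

Fraction remaining after one interval: e^(−kτ) = e^(−0.02350 × 42.0) = 0.3727
R = 1 / (1 − 0.3727) = 1.594
Css,max = 21.9 × 1.594 = 34.91 mcg/L
Css,min = Css,max × e^(−kτ) = 34.91 × 0.3727 ≈ 13.0 mcg/L

13.0 mcg/L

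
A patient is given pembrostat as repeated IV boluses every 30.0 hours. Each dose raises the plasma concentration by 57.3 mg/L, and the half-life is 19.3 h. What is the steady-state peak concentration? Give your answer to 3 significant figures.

k = ln 2 / 19.3 = 0.03591 h⁻¹
Fraction remaining after one interval: e^(−kτ) = e^(−0.03591 × 30.0) = 0.3405
R = 1 / (1 − 0.3405) = 1.516
Css,max = 57.3 × 1.516 ≈ 86.9 mg/L

86.9 mg/L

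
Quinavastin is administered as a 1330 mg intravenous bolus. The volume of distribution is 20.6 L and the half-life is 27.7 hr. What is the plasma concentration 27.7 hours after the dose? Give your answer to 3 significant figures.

32.3 mg/L

C₀ = dose / V = 1330 / 20.6 = 64.56 mg/L
k = ln 2 / 27.7 = 0.02502 hr⁻¹
C(t) = C₀ e^(−kt) = 64.56 × e^(−0.02502 × 27.7) = 64.56 × e^(−0.6931) = 64.56 × 0.5000 ≈ 32.3 mg/L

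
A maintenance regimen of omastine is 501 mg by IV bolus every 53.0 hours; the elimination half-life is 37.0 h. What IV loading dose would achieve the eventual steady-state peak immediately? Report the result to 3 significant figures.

796 mg

k = ln 2 / 37.0 = 0.01873 h⁻¹
Accumulation ratio R = 1 / (1 − e^(−kτ)) = 1 / (1 − e^(−0.01873×53.0)) = 1 / (1 − 0.3705) = 1.589
Loading dose = maintenance dose × R = 501 × 1.589 ≈ 796 mg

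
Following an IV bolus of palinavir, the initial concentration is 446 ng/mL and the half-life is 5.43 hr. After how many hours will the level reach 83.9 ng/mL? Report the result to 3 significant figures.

k = ln 2 / 5.43 = 0.1277 hr⁻¹
C(t) = C₀ e^(−kt)  ⇒  t = ln(C₀/C) / k
t = ln(446/83.9) / 0.1277 = 1.671 / 0.1277 ≈ 13.1 hours

13.1 hours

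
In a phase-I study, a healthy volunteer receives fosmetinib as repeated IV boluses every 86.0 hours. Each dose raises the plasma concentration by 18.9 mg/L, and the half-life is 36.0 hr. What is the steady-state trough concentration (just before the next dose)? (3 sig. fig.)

4.46 mg/L

k = ln 2 / 36.0 = 0.01925 hr⁻¹
Fraction remaining after one interval: e^(−kτ) = e^(−0.01925 × 86.0) = 0.1909
R = 1 / (1 − 0.1909) = 1.236
Css,max = 18.9 × 1.236 = 23.36 mg/L
Css,min = Css,max × e^(−kτ) = 23.36 × 0.1909 ≈ 4.46 mg/L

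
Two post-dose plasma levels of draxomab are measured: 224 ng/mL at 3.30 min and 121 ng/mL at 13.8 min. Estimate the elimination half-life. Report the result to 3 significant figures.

11.8 minutes

k = ln(C₁/C₂) / (t₂ − t₁) = ln(224/121) / (13.8 − 3.30)
  = 0.6159 / 10.50 = 0.05865 min⁻¹
t½ = ln 2 / k = ln 2 / 0.05865 ≈ 11.8 minutes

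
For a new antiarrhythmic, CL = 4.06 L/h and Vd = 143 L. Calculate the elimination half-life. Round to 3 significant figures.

k = CL / V = 4.06 / 143 = 0.02839 h⁻¹
t½ = ln 2 / k = ln 2 / 0.02839 ≈ 24.4 hours

24.4 hours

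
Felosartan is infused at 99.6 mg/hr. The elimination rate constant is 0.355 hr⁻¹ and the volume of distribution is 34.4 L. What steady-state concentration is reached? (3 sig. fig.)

8.16 mg/L

CL = k · V = 0.355 × 34.4 = 12.21 L/hr
Css = rate / CL = 99.6 / 12.21 ≈ 8.16 mg/L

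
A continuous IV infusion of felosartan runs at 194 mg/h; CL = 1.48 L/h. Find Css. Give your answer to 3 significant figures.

Css = infusion rate / CL = 194 / 1.48 ≈ 131 µg/mL

131 µg/mL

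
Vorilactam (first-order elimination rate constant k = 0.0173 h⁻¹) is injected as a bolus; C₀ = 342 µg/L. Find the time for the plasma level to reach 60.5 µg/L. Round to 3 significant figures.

C(t) = C₀ e^(−kt)  ⇒  t = ln(C₀/C) / k
t = ln(342/60.5) / 0.01730 = 1.732 / 0.01730 ≈ 100 hours

100 hours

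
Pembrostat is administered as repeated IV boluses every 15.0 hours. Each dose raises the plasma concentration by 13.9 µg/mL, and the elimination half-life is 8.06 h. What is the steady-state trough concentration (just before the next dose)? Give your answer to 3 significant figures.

k = ln 2 / 8.06 = 0.08600 h⁻¹
Fraction remaining after one interval: e^(−kτ) = e^(−0.08600 × 15.0) = 0.2753
R = 1 / (1 − 0.2753) = 1.380
Css,max = 13.9 × 1.380 = 19.18 µg/mL
Css,min = Css,max × e^(−kτ) = 19.18 × 0.2753 ≈ 5.28 µg/mL

5.28 µg/mL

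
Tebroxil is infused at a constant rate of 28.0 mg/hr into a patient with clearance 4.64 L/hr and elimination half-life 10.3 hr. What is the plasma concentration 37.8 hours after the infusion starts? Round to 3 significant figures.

Css = rate / CL = 28.0 / 4.64 = 6.034 µg/mL
k = ln 2 / 10.3 = 0.06730 hr⁻¹
C(t) = Css (1 − e^(−kt)) = 6.034 × (1 − e^(−2.544)) = 6.034 × 0.9214 ≈ 5.56 µg/mL

5.56 µg/mL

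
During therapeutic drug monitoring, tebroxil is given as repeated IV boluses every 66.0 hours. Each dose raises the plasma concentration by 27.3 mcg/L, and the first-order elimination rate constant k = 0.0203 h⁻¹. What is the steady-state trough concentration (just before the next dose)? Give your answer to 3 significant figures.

9.69 mcg/L

Fraction remaining after one interval: e^(−kτ) = e^(−0.02030 × 66.0) = 0.2619
R = 1 / (1 − 0.2619) = 1.355
Css,max = 27.3 × 1.355 = 36.99 mcg/L
Css,min = Css,max × e^(−kτ) = 36.99 × 0.2619 ≈ 9.69 mcg/L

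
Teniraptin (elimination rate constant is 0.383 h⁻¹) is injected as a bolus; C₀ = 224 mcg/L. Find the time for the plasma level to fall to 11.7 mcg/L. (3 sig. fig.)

C(t) = C₀ e^(−kt)  ⇒  t = ln(C₀/C) / k
t = ln(224/11.7) / 0.3830 = 2.952 / 0.3830 ≈ 7.71 hours

7.71 hours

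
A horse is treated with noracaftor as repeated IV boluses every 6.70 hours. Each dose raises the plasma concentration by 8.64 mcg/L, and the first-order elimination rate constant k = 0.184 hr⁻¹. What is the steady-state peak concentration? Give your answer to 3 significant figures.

12.2 mcg/L

Fraction remaining after one interval: e^(−kτ) = e^(−0.1840 × 6.70) = 0.2915
R = 1 / (1 − 0.2915) = 1.411
Css,max = 8.64 × 1.411 ≈ 12.2 mcg/L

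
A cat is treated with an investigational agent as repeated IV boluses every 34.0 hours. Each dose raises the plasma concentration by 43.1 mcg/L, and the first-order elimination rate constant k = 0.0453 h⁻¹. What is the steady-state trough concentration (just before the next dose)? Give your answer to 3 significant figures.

11.8 mcg/L

Fraction remaining after one interval: e^(−kτ) = e^(−0.04530 × 34.0) = 0.2143
R = 1 / (1 − 0.2143) = 1.273
Css,max = 43.1 × 1.273 = 54.86 mcg/L
Css,min = Css,max × e^(−kτ) = 54.86 × 0.2143 ≈ 11.8 mcg/L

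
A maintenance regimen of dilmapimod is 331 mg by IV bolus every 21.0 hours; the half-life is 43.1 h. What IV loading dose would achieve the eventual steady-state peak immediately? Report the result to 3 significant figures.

1150 mg

k = ln 2 / 43.1 = 0.01608 h⁻¹
Accumulation ratio R = 1 / (1 − e^(−kτ)) = 1 / (1 − e^(−0.01608×21.0)) = 1 / (1 − 0.7134) = 3.489
Loading dose = maintenance dose × R = 331 × 3.489 ≈ 1150 mg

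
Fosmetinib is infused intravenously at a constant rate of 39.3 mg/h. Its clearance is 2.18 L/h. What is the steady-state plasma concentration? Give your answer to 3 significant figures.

Css = infusion rate / CL = 39.3 / 2.18 ≈ 18.0 mg/L

18.0 mg/L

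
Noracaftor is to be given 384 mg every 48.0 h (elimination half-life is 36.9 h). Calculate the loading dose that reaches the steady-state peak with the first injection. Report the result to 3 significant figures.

646 mg

k = ln 2 / 36.9 = 0.01878 h⁻¹
Accumulation ratio R = 1 / (1 − e^(−kτ)) = 1 / (1 − e^(−0.01878×48.0)) = 1 / (1 − 0.4059) = 1.683
Loading dose = maintenance dose × R = 384 × 1.683 ≈ 646 mg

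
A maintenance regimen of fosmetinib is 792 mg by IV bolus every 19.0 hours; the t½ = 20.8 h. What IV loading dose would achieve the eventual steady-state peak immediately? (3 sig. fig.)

1690 mg

k = ln 2 / 20.8 = 0.03332 h⁻¹
Accumulation ratio R = 1 / (1 − e^(−kτ)) = 1 / (1 − e^(−0.03332×19.0)) = 1 / (1 − 0.5309) = 2.132
Loading dose = maintenance dose × R = 792 × 2.132 ≈ 1690 mg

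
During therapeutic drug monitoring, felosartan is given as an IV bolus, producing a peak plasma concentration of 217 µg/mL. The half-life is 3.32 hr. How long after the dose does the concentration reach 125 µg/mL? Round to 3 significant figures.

k = ln 2 / 3.32 = 0.2088 hr⁻¹
C(t) = C₀ e^(−kt)  ⇒  t = ln(C₀/C) / k
t = ln(217/125) / 0.2088 = 0.5516 / 0.2088 ≈ 2.64 hours

2.64 hours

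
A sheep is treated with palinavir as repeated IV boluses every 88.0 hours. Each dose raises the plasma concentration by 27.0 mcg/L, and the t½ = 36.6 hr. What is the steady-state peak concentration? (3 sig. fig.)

33.3 mcg/L

k = ln 2 / 36.6 = 0.01894 hr⁻¹
Fraction remaining after one interval: e^(−kτ) = e^(−0.01894 × 88.0) = 0.1889
R = 1 / (1 − 0.1889) = 1.233
Css,max = 27.0 × 1.233 ≈ 33.3 mcg/L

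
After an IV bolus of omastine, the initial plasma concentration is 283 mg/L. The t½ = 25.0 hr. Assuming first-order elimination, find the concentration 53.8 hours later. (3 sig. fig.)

63.7 mg/L

k = ln 2 / 25.0 = 0.02773 hr⁻¹
53.8 hr is 2.152 half-lives, so C = 283 × (1/2)^2.152 = 283 × 0.2250 ≈ 63.7 mg/L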